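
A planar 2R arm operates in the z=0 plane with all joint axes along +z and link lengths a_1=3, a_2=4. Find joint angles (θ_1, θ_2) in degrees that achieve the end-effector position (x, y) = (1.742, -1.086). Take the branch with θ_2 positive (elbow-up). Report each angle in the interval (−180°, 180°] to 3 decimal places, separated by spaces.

cos θ_2 = (4.2140−3²−4²)/(2·3·4) = -0.8661; θ_2 = 150.0068° (elbow-up)
β = atan2(-1.0860,1.7420) = -31.9403°; ψ = atan2(1.9996,-0.4643) = 103.0734°
θ_1 = β − ψ = -135.0137°

-135.014 150.007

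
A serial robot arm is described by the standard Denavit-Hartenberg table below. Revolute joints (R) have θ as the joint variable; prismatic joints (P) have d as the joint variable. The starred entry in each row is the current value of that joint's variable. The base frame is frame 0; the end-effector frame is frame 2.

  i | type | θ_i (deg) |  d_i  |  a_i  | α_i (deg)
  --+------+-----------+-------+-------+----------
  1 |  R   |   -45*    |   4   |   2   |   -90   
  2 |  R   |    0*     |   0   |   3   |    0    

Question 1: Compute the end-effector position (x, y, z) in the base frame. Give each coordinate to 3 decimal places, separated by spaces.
3.536 -3.536 4.000

after link 1: o_1 = (1.4142, -1.4142, 4.0000)
after link 2: o_2 = (3.5355, -3.5355, 4.0000)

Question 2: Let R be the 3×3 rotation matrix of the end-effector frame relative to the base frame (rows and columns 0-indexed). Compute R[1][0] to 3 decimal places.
-0.707

End-effector x-axis (col 0 of R) = (0.7071,-0.7071,0.0000)
R[1][0] = -0.7071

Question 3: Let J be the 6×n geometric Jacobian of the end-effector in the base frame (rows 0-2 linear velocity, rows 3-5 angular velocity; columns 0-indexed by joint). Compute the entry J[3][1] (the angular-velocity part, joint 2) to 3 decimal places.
0.707

axis z_1 = (0.7071,0.7071,0.0000); lever o_n−o_1 = (2.1213,-2.1213,0.0000)
cross product → J_v[:, 1] = (0.0000,0.0000,-3.0000)
J_ω[:, 1] = z_1
entry J[3][1] = 0.7071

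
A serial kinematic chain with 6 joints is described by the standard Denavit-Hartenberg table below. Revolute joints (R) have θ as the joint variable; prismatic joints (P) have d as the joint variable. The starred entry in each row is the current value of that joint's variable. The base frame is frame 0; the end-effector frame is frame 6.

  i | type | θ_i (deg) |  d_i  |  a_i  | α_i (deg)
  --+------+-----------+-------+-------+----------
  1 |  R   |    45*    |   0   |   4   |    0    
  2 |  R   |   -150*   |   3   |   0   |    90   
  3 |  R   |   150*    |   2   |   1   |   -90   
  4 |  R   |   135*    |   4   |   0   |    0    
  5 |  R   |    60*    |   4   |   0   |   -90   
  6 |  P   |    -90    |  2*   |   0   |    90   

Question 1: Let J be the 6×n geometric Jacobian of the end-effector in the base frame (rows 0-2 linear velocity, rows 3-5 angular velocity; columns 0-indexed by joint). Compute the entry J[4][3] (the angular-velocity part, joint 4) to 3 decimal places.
0.483

axis z_3 = (0.1294,0.4830,-0.8660); lever o_n−o_3 = (-0.7147,4.7967,-6.6694)
cross product → J_v[:, 3] = (0.9330,1.4821,0.9659)
J_ω[:, 3] = z_3
entry J[4][3] = 0.4830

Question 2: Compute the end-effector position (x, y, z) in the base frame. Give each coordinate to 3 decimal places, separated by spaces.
0.406 8.979 -3.169

after link 1: o_1 = (2.8284, 2.8284, 0.0000)
after link 2: o_2 = (2.8284, 2.8284, 3.0000)
after link 3: o_3 = (1.1207, 4.1826, 3.5000)
after link 4: o_4 = (1.6384, 6.1144, 0.0359)
after link 5: o_5 = (2.1560, 8.0463, -3.4282)
after link 6: o_6 = (0.4060, 8.9793, -3.1694)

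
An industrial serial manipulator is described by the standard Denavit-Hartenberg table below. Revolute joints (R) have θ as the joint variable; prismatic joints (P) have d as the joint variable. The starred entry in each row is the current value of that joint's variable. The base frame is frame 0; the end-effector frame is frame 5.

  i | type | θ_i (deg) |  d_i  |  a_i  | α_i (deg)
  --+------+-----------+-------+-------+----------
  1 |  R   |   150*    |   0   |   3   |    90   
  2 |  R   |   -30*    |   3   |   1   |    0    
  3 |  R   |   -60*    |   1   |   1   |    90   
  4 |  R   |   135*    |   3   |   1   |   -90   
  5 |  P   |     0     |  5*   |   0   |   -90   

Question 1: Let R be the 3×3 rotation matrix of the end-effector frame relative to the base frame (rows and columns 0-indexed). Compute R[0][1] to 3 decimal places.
0.354

End-effector y-axis (col 1 of R) = (0.3536,0.6124,-0.7071)
R[0][1] = 0.3536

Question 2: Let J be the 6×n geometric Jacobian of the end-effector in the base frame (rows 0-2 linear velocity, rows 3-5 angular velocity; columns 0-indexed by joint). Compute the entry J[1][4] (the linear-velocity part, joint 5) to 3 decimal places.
prismatic axis z_4 = (-0.3536,-0.6124,0.7071)
J_v[:, 4] = z_4; J_ω[:, 4] = (0,0,0)
entry J[1][4] = -0.6124

-0.612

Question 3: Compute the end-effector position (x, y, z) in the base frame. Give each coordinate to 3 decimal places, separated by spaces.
-0.164 1.448 2.743

after link 1: o_1 = (-2.5981, 1.5000, 0.0000)
after link 2: o_2 = (-1.8481, 4.5311, -0.5000)
after link 3: o_3 = (-1.3481, 5.3971, -1.5000)
after link 4: o_4 = (1.6036, 4.5095, -0.7929)
after link 5: o_5 = (-0.1642, 1.4476, 2.7426)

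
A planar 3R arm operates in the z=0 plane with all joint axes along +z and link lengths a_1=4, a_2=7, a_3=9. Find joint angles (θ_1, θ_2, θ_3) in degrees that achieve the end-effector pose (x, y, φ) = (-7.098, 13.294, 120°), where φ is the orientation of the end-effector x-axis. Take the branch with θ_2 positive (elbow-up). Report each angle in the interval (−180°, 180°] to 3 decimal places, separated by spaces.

wrist centre = target − a_3·(cos φ, sin φ) = (-2.5980, 5.4998)
cos θ_2 = (36.9971−4²−7²)/(2·4·7) = -0.5001; θ_2 = 120.0034° (elbow-up)
β = atan2(5.4998,-2.5980) = 115.2853°; ψ = atan2(6.0620,0.4996) = 85.2882°
θ_1 = β − ψ = 29.9970°
θ_3 = φ − θ_1 − θ_2 = -30.0005° (wrapped to (-180°,180°])

29.997 120.003 -30.000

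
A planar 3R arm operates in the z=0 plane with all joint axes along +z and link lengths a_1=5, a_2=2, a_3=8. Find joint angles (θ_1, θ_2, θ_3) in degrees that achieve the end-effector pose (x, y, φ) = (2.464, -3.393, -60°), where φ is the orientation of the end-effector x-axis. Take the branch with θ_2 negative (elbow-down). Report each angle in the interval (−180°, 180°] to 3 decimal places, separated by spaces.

135.008 -135.004 -60.004

wrist centre = target − a_3·(cos φ, sin φ) = (-1.5360, 3.5352)
cos θ_2 = (14.8570−5²−2²)/(2·5·2) = -0.7072; θ_2 = -135.0037° (elbow-down)
β = atan2(3.5352,-1.5360) = 113.4843°; ψ = atan2(-1.4141,3.5857) = -21.5232°
θ_1 = β − ψ = 135.0076°
θ_3 = φ − θ_1 − θ_2 = -60.0039° (wrapped to (-180°,180°])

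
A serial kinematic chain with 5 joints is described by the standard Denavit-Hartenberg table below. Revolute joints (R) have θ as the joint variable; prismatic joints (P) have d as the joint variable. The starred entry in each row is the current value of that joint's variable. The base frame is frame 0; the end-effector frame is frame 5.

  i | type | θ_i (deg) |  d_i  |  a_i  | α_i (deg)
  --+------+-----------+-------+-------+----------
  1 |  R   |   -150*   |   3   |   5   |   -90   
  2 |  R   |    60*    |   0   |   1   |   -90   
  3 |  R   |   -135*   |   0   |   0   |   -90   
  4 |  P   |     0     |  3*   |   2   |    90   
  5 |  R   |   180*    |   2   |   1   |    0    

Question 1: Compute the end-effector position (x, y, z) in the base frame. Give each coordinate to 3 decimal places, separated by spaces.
-2.461 -4.687 -0.091

after link 1: o_1 = (-4.3301, -2.5000, 3.0000)
after link 2: o_2 = (-4.7631, -2.7500, 2.1340)
after link 3: o_3 = (-4.7631, -2.7500, 2.1340)
after link 4: o_4 = (-3.3016, -5.9886, 1.5216)
after link 5: o_5 = (-2.4613, -4.6870, -0.0908)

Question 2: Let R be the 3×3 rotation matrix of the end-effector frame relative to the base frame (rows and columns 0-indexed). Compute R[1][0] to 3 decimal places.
0.436

End-effector x-axis (col 0 of R) = (-0.6597,0.4356,-0.6124)
R[1][0] = 0.4356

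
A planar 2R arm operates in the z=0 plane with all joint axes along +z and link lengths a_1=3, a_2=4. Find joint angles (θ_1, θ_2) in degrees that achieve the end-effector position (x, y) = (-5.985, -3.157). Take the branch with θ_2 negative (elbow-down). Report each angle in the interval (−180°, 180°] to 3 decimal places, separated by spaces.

-135.003 -29.989

cos θ_2 = (45.7869−3²−4²)/(2·3·4) = 0.8661; θ_2 = -29.9892° (elbow-down)
β = atan2(-3.1570,-5.9850) = -152.1890°; ψ = atan2(-1.9993,6.4645) = -17.1859°
θ_1 = β − ψ = -135.0031°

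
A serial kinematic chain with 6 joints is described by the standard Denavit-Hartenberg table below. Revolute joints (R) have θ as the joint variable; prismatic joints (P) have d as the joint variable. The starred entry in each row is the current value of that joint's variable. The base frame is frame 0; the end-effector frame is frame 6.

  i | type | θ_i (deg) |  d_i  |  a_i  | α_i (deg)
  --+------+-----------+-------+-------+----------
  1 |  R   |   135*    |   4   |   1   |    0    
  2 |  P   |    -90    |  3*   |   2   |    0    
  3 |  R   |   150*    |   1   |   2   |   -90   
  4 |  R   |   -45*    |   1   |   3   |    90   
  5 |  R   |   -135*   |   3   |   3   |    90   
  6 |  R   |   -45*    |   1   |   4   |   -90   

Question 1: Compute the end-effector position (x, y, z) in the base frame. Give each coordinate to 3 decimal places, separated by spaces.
after link 1: o_1 = (-0.7071, 0.7071, 4.0000)
after link 2: o_2 = (0.7071, 2.1213, 7.0000)
after link 3: o_3 = (-1.2247, 1.6037, 8.0000)
after link 4: o_4 = (-3.0150, 0.0887, 10.1213)
after link 5: o_5 = (-0.0661, 3.0750, 10.7426)
after link 6: o_6 = (-0.4836, 4.3017, 6.8284)

-0.484 4.302 6.828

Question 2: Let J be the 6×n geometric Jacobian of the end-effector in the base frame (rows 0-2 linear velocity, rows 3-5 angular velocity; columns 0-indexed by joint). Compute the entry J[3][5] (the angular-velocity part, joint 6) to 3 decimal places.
0.666

axis z_5 = (0.6660,-0.5536,-0.5000); lever o_n−o_5 = (-0.4175,1.2266,-3.9142)
cross product → J_v[:, 5] = (2.7802,2.8155,0.5858)
J_ω[:, 5] = z_5
entry J[3][5] = 0.6660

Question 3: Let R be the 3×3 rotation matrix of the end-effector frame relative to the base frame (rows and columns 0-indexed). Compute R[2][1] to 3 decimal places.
0.500

End-effector y-axis (col 1 of R) = (-0.6660,0.5536,0.5000)
R[2][1] = 0.5000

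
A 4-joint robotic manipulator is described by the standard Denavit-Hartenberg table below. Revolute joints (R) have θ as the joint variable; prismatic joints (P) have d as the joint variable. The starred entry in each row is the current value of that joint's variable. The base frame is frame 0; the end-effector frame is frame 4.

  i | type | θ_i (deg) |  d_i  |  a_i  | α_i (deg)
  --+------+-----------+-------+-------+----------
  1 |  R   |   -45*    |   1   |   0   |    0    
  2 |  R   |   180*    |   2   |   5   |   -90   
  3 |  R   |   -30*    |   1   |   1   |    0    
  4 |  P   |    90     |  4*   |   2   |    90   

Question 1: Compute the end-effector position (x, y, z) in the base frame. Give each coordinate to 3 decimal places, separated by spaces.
after link 1: o_1 = (0.0000, 0.0000, 1.0000)
after link 2: o_2 = (-3.5355, 3.5355, 3.0000)
after link 3: o_3 = (-4.8550, 3.4408, 3.5000)
after link 4: o_4 = (-8.3905, 1.3195, 1.7679)

-8.391 1.319 1.768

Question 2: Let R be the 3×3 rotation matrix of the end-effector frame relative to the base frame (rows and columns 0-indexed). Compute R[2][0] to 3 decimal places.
-0.866

End-effector x-axis (col 0 of R) = (-0.3536,0.3536,-0.8660)
R[2][0] = -0.8660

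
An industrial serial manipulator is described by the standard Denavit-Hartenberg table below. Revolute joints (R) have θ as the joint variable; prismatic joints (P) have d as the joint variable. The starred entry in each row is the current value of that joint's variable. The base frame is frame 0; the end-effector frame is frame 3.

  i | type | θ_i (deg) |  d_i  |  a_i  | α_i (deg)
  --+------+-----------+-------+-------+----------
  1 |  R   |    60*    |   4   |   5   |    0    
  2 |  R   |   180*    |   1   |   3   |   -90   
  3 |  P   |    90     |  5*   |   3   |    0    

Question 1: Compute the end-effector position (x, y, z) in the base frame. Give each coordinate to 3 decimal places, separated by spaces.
after link 1: o_1 = (2.5000, 4.3301, 4.0000)
after link 2: o_2 = (1.0000, 1.7321, 5.0000)
after link 3: o_3 = (5.3301, -0.7679, 2.0000)

5.330 -0.768 2.000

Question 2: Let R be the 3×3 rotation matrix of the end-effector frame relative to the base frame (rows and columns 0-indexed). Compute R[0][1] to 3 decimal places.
End-effector y-axis (col 1 of R) = (0.5000,0.8660,-0.0000)
R[0][1] = 0.5000

0.500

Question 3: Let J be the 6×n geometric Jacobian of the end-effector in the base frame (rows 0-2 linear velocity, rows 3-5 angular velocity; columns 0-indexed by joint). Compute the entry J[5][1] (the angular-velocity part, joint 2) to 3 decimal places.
axis z_1 = (0.0000,0.0000,1.0000); lever o_n−o_1 = (2.8301,-5.0981,-2.0000)
cross product → J_v[:, 1] = (5.0981,2.8301,-0.0000)
J_ω[:, 1] = z_1
entry J[5][1] = 1.0000

1.000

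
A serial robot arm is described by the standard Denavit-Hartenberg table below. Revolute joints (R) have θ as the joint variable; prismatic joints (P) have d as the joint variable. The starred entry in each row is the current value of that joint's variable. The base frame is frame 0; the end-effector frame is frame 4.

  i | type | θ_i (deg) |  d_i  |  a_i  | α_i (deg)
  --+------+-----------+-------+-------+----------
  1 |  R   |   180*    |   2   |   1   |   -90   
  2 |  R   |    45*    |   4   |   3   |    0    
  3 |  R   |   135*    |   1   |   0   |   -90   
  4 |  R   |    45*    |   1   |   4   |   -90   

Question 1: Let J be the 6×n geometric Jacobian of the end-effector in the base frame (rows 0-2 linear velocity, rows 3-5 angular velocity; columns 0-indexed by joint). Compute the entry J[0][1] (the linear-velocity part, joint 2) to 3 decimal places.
axis z_1 = (-0.0000,-1.0000,0.0000); lever o_n−o_1 = (0.7071,-2.1716,-1.1213)
cross product → J_v[:, 1] = (1.1213,-0.0000,0.7071)
J_ω[:, 1] = z_1
entry J[0][1] = 1.1213

1.121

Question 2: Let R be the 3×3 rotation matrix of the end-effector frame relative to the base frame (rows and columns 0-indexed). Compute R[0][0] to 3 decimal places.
End-effector x-axis (col 0 of R) = (0.7071,0.7071,-0.0000)
R[0][0] = 0.7071

0.707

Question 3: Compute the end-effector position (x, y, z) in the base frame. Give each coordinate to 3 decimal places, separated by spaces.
-0.293 -2.172 0.879

after link 1: o_1 = (-1.0000, 0.0000, 2.0000)
after link 2: o_2 = (-3.1213, -4.0000, -0.1213)
after link 3: o_3 = (-3.1213, -5.0000, -0.1213)
after link 4: o_4 = (-0.2929, -2.1716, 0.8787)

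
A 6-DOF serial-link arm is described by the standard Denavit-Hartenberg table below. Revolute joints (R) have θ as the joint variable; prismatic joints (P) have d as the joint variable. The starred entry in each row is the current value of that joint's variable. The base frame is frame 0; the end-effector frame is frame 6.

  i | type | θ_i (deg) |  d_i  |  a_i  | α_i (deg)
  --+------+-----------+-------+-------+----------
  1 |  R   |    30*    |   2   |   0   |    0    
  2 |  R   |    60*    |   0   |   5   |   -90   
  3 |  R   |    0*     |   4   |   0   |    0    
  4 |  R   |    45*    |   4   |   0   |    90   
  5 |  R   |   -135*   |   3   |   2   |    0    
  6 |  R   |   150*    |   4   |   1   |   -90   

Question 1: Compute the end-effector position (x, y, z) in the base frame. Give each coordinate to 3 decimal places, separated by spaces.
-6.845 9.633 7.267

after link 1: o_1 = (0.0000, 0.0000, 2.0000)
after link 2: o_2 = (0.0000, 5.0000, 2.0000)
after link 3: o_3 = (-4.0000, 5.0000, 2.0000)
after link 4: o_4 = (-8.0000, 5.0000, 2.0000)
after link 5: o_5 = (-6.5858, 6.1213, 5.1213)
after link 6: o_6 = (-6.8446, 9.6328, 7.2667)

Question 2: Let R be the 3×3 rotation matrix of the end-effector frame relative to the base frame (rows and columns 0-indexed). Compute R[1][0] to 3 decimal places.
0.683

End-effector x-axis (col 0 of R) = (-0.2588,0.6830,-0.6830)
R[1][0] = 0.6830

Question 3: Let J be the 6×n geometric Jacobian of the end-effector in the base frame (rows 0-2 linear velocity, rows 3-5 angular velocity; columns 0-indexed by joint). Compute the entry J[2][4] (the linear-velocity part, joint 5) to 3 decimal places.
axis z_4 = (0.0000,0.7071,0.7071); lever o_n−o_4 = (1.1554,4.6328,5.2667)
cross product → J_v[:, 4] = (0.4483,0.8170,-0.8170)
J_ω[:, 4] = z_4
entry J[2][4] = -0.8170

-0.817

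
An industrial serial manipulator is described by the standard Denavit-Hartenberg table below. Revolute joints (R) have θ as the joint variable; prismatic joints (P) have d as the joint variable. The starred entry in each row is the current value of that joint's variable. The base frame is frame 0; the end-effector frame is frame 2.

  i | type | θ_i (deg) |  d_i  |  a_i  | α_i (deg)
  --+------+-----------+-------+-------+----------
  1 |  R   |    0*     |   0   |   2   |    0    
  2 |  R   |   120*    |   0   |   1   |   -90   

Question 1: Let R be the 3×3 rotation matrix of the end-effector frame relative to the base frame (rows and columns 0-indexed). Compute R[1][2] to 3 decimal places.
-0.500

End-effector z-axis (col 2 of R) = (-0.8660,-0.5000,0.0000)
R[1][2] = -0.5000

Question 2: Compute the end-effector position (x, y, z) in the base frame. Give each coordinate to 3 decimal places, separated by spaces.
1.500 0.866 0.000

after link 1: o_1 = (2.0000, 0.0000, 0.0000)
after link 2: o_2 = (1.5000, 0.8660, 0.0000)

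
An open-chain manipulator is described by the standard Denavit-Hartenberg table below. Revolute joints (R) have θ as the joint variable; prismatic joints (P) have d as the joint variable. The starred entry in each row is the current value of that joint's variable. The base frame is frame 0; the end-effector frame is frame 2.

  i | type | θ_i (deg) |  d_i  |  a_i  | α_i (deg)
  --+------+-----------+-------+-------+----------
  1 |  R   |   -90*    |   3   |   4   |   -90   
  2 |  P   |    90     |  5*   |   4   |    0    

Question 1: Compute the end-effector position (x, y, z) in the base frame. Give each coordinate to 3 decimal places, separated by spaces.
after link 1: o_1 = (0.0000, -4.0000, 3.0000)
after link 2: o_2 = (5.0000, -4.0000, -1.0000)

5.000 -4.000 -1.000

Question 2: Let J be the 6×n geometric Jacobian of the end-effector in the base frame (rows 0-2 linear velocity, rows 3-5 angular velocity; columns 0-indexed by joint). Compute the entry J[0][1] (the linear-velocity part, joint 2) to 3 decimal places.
prismatic axis z_1 = (1.0000,0.0000,0.0000)
J_v[:, 1] = z_1; J_ω[:, 1] = (0,0,0)
entry J[0][1] = 1.0000

1.000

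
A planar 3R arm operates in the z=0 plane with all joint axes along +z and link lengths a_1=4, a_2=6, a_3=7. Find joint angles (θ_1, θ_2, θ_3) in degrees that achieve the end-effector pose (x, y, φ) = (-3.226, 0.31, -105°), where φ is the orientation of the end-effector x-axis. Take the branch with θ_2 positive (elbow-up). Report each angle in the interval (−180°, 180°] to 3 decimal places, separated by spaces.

45.005 89.993 120.002

wrist centre = target − a_3·(cos φ, sin φ) = (-1.4143, 7.0715)
cos θ_2 = (52.0060−4²−6²)/(2·4·6) = 0.0001; θ_2 = 89.9928° (elbow-up)
β = atan2(7.0715,-1.4143) = 101.3097°; ψ = atan2(6.0000,4.0007) = 56.3050°
θ_1 = β − ψ = 45.0047°
θ_3 = φ − θ_1 − θ_2 = 120.0024° (wrapped to (-180°,180°])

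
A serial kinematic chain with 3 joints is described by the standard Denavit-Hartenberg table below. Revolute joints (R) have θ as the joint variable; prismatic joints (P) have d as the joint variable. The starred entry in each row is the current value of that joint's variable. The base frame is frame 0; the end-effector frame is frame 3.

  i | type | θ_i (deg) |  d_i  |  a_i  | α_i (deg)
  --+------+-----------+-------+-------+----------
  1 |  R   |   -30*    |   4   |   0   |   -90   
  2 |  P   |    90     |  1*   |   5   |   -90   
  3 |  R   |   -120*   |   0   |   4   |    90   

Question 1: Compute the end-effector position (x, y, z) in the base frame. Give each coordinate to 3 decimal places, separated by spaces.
2.232 3.866 1.000

after link 1: o_1 = (0.0000, 0.0000, 4.0000)
after link 2: o_2 = (0.5000, 0.8660, -1.0000)
after link 3: o_3 = (2.2321, 3.8660, 1.0000)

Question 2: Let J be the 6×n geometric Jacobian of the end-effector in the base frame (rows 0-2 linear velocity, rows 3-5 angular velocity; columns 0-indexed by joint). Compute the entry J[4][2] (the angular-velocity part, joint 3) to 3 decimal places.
axis z_2 = (-0.8660,0.5000,-0.0000); lever o_n−o_2 = (1.7321,3.0000,2.0000)
cross product → J_v[:, 2] = (1.0000,1.7321,-3.4641)
J_ω[:, 2] = z_2
entry J[4][2] = 0.5000

0.500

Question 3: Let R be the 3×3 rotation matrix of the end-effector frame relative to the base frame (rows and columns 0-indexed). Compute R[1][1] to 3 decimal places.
0.500

End-effector y-axis (col 1 of R) = (-0.8660,0.5000,-0.0000)
R[1][1] = 0.5000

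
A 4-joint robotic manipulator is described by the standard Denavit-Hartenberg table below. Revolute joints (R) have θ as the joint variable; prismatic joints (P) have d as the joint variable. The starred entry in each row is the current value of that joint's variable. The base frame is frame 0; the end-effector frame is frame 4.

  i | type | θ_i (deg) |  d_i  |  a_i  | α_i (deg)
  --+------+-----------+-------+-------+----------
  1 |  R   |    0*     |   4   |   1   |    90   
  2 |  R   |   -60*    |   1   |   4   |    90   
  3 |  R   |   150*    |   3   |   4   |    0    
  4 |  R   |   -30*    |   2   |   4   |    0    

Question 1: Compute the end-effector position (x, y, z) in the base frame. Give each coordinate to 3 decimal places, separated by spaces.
-4.062 -6.464 2.768

after link 1: o_1 = (1.0000, 0.0000, 4.0000)
after link 2: o_2 = (3.0000, -1.0000, 0.5359)
after link 3: o_3 = (-1.3301, -3.0000, 2.0359)
after link 4: o_4 = (-4.0622, -6.4641, 2.7679)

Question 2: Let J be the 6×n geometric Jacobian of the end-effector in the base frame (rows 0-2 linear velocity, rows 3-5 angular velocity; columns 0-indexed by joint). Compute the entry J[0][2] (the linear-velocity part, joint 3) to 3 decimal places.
-2.732

axis z_2 = (-0.8660,-0.0000,-0.5000); lever o_n−o_2 = (-7.0622,-5.4641,2.2321)
cross product → J_v[:, 2] = (-2.7321,5.4641,4.7321)
J_ω[:, 2] = z_2
entry J[0][2] = -2.7321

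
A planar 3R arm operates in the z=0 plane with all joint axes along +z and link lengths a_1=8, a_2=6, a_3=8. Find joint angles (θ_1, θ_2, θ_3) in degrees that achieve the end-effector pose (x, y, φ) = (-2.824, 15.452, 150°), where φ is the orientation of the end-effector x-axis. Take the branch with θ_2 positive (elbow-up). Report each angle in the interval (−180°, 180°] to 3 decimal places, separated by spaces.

44.996 60.005 44.999

wrist centre = target − a_3·(cos φ, sin φ) = (4.1042, 11.4520)
cos θ_2 = (147.9928−8²−6²)/(2·8·6) = 0.4999; θ_2 = 60.0050° (elbow-up)
β = atan2(11.4520,4.1042) = 70.2832°; ψ = atan2(5.1964,10.9995) = 25.2870°
θ_1 = β − ψ = 44.9962°
θ_3 = φ − θ_1 − θ_2 = 44.9989° (wrapped to (-180°,180°])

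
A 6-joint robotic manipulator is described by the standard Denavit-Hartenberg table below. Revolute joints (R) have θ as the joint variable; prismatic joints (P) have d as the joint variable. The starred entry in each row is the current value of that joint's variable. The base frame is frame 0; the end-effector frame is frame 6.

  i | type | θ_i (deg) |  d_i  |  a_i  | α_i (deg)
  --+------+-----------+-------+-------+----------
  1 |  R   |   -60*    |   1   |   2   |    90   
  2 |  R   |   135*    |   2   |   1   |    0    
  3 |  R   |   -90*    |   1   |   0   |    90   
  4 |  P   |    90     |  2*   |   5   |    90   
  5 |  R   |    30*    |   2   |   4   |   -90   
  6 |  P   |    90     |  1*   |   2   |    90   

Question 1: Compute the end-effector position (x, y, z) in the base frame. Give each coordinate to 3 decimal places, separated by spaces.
after link 1: o_1 = (1.0000, -1.7321, 1.0000)
after link 2: o_2 = (-1.0856, -2.1197, 1.7071)
after link 3: o_3 = (-1.9516, -2.6197, 1.7071)
after link 4: o_4 = (-5.5746, -6.3444, 0.2929)
after link 5: o_5 = (-7.1604, -10.5260, 0.2929)
after link 6: o_6 = (-7.1283, -9.5815, -1.7337)

-7.128 -9.582 -1.734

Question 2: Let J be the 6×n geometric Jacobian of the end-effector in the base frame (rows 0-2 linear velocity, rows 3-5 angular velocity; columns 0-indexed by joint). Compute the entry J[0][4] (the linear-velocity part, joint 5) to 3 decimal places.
axis z_4 = (0.3536,-0.6124,0.7071); lever o_n−o_4 = (-1.5537,-3.2371,-2.0266)
cross product → J_v[:, 4] = (3.5300,-0.3821,-2.0959)
J_ω[:, 4] = z_4
entry J[0][4] = 3.5300

3.530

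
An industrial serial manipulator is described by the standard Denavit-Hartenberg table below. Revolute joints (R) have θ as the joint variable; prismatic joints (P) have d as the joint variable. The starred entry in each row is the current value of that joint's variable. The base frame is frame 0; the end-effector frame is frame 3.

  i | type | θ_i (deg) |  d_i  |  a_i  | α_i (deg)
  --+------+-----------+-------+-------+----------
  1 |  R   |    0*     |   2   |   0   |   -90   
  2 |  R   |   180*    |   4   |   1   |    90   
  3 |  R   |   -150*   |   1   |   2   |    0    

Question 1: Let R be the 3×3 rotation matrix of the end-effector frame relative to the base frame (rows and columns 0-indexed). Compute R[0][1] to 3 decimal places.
End-effector y-axis (col 1 of R) = (-0.5000,-0.8660,-0.0000)
R[0][1] = -0.5000

-0.500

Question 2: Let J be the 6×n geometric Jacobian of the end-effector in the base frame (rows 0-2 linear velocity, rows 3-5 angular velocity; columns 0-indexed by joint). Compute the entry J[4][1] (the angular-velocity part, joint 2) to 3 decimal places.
axis z_1 = (0.0000,1.0000,0.0000); lever o_n−o_1 = (0.7321,3.0000,-1.0000)
cross product → J_v[:, 1] = (-1.0000,0.0000,-0.7321)
J_ω[:, 1] = z_1
entry J[4][1] = 1.0000

1.000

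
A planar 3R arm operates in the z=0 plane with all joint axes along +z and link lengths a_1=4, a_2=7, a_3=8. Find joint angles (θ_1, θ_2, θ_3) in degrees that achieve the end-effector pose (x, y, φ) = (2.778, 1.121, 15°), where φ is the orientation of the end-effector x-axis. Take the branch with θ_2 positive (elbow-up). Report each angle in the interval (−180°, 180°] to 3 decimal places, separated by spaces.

wrist centre = target − a_3·(cos φ, sin φ) = (-4.9494, -0.9496)
cos θ_2 = (25.3983−4²−7²)/(2·4·7) = -0.7072; θ_2 = 135.0054° (elbow-up)
β = atan2(-0.9496,-4.9494) = -169.1397°; ψ = atan2(4.9493,-0.9502) = 100.8680°
θ_1 = β − ψ = -270.0077°
θ_3 = φ − θ_1 − θ_2 = 150.0023° (wrapped to (-180°,180°])

89.992 135.005 150.002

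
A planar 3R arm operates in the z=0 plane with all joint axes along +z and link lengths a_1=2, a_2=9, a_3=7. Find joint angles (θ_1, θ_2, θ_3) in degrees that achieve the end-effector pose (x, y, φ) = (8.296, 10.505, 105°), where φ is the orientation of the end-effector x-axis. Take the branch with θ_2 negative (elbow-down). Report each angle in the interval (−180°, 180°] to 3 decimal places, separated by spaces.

wrist centre = target − a_3·(cos φ, sin φ) = (10.1077, 3.7435)
cos θ_2 = (116.1802−2²−9²)/(2·2·9) = 0.8661; θ_2 = -29.9895° (elbow-down)
β = atan2(3.7435,10.1077) = 20.3227°; ψ = atan2(-4.4986,9.7951) = -24.6679°
θ_1 = β − ψ = 44.9906°
θ_3 = φ − θ_1 − θ_2 = 89.9989° (wrapped to (-180°,180°])

44.991 -29.990 89.999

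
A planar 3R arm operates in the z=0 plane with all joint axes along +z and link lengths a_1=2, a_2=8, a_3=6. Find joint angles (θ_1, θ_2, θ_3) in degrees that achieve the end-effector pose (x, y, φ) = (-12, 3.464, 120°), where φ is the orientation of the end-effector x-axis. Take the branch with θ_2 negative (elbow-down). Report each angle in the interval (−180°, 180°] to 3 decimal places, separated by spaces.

wrist centre = target − a_3·(cos φ, sin φ) = (-9.0000, -1.7322)
cos θ_2 = (84.0004−2²−8²)/(2·2·8) = 0.5000; θ_2 = -59.9993° (elbow-down)
β = atan2(-1.7322,-9.0000) = -169.1060°; ψ = atan2(-6.9282,6.0001) = -49.1060°
θ_1 = β − ψ = -120.0000°
θ_3 = φ − θ_1 − θ_2 = -60.0007° (wrapped to (-180°,180°])

-120.000 -59.999 -60.001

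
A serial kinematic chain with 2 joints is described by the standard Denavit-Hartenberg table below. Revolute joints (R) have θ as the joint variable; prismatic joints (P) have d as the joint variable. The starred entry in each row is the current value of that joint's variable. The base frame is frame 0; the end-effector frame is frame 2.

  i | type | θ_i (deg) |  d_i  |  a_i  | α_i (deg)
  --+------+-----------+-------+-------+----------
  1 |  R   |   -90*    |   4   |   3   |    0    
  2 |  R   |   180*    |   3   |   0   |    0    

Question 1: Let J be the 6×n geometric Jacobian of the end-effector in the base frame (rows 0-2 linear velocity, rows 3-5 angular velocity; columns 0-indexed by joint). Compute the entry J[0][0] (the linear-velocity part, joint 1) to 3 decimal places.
axis z_0 = ẑ; lever o_n−o_0 = (0.0000,-3.0000,7.0000)
cross product → J_v[:, 0] = (3.0000,0.0000,-0.0000)
J_ω[:, 0] = z_0
entry J[0][0] = 3.0000

3.000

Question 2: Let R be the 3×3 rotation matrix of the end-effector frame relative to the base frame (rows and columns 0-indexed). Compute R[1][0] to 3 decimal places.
1.000

End-effector x-axis (col 0 of R) = (0.0000,1.0000,0.0000)
R[1][0] = 1.0000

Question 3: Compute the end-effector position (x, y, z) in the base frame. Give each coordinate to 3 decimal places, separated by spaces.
after link 1: o_1 = (0.0000, -3.0000, 4.0000)
after link 2: o_2 = (0.0000, -3.0000, 7.0000)

0.000 -3.000 7.000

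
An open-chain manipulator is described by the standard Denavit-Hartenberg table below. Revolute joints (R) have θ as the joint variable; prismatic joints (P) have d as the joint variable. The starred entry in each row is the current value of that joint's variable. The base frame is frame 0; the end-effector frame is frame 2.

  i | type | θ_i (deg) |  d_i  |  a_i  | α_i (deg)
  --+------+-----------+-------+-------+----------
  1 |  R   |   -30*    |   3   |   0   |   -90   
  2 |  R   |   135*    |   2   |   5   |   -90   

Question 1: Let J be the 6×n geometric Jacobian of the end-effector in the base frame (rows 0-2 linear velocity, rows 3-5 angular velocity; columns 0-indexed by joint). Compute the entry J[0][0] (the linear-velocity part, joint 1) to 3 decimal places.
axis z_0 = ẑ; lever o_n−o_0 = (-2.0619,3.4998,-0.5355)
cross product → J_v[:, 0] = (-3.4998,-2.0619,0.0000)
J_ω[:, 0] = z_0
entry J[0][0] = -3.4998

-3.500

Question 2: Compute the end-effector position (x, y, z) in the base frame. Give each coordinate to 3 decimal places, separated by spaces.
after link 1: o_1 = (0.0000, 0.0000, 3.0000)
after link 2: o_2 = (-2.0619, 3.4998, -0.5355)

-2.062 3.500 -0.536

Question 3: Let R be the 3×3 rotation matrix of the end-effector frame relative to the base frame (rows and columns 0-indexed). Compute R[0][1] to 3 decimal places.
End-effector y-axis (col 1 of R) = (-0.5000,-0.8660,-0.0000)
R[0][1] = -0.5000

-0.500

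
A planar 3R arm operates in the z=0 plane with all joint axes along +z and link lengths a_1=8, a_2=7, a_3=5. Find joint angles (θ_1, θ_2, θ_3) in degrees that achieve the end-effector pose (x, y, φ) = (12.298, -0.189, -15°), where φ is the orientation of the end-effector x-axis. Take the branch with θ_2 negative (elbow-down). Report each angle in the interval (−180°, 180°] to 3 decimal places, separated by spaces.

61.831 -120.001 43.171

wrist centre = target − a_3·(cos φ, sin φ) = (7.4684, 1.1051)
cos θ_2 = (56.9978−8²−7²)/(2·8·7) = -0.5000; θ_2 = -120.0013° (elbow-down)
β = atan2(1.1051,7.4684) = 8.4170°; ψ = atan2(-6.0621,4.4999) = -53.4137°
θ_1 = β − ψ = 61.8307°
θ_3 = φ − θ_1 − θ_2 = 43.1706° (wrapped to (-180°,180°])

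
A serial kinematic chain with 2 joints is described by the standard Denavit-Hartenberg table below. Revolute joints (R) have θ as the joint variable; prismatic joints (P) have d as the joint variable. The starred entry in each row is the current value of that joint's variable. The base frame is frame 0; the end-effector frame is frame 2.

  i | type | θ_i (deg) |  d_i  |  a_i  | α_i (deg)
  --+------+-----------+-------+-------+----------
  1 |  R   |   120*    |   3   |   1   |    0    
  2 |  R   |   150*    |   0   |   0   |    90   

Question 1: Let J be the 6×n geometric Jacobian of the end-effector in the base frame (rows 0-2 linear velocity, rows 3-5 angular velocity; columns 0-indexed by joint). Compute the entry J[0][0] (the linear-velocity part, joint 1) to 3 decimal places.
-0.866

axis z_0 = ẑ; lever o_n−o_0 = (-0.5000,0.8660,3.0000)
cross product → J_v[:, 0] = (-0.8660,-0.5000,0.0000)
J_ω[:, 0] = z_0
entry J[0][0] = -0.8660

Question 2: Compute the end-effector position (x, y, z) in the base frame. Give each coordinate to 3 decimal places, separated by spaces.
after link 1: o_1 = (-0.5000, 0.8660, 3.0000)
after link 2: o_2 = (-0.5000, 0.8660, 3.0000)

-0.500 0.866 3.000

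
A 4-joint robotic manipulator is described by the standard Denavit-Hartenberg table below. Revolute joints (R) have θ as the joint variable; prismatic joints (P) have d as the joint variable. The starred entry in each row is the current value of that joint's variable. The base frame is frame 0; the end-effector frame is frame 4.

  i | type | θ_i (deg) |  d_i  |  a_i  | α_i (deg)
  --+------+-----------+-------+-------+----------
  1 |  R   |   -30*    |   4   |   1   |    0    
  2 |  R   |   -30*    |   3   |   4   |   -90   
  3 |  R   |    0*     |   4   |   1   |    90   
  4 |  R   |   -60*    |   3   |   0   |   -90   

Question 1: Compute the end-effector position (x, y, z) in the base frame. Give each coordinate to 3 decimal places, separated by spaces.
6.830 -2.830 10.000

after link 1: o_1 = (0.8660, -0.5000, 4.0000)
after link 2: o_2 = (2.8660, -3.9641, 7.0000)
after link 3: o_3 = (6.8301, -2.8301, 7.0000)
after link 4: o_4 = (6.8301, -2.8301, 10.0000)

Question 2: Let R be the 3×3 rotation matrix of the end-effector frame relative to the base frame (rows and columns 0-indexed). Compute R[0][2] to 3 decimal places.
End-effector z-axis (col 2 of R) = (0.8660,-0.5000,0.0000)
R[0][2] = 0.8660

0.866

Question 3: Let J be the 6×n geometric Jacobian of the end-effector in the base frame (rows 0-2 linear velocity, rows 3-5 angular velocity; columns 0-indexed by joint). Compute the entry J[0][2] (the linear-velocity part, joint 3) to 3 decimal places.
axis z_2 = (0.8660,0.5000,0.0000); lever o_n−o_2 = (3.9641,1.1340,3.0000)
cross product → J_v[:, 2] = (1.5000,-2.5981,-1.0000)
J_ω[:, 2] = z_2
entry J[0][2] = 1.5000

1.500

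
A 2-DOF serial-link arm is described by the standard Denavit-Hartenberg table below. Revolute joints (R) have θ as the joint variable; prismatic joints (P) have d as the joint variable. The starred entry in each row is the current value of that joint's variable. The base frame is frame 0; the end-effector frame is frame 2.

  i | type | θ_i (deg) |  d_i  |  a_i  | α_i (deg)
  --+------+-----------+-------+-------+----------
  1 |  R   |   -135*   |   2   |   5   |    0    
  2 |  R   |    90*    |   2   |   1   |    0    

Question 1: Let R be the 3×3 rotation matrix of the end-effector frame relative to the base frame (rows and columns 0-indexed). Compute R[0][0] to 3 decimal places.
End-effector x-axis (col 0 of R) = (0.7071,-0.7071,0.0000)
R[0][0] = 0.7071

0.707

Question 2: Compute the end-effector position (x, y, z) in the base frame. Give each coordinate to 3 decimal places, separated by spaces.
-2.828 -4.243 4.000

after link 1: o_1 = (-3.5355, -3.5355, 2.0000)
after link 2: o_2 = (-2.8284, -4.2426, 4.0000)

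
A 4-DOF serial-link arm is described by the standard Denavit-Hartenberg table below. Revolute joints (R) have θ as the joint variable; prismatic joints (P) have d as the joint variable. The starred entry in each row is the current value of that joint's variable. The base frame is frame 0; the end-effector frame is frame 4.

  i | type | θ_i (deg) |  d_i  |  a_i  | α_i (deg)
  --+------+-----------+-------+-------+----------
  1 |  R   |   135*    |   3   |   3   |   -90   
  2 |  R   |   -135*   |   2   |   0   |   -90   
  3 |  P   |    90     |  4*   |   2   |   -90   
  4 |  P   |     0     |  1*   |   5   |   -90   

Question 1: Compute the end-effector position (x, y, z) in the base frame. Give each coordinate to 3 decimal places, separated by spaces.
-1.086 8.157 5.121

after link 1: o_1 = (-2.1213, 2.1213, 3.0000)
after link 2: o_2 = (-3.5355, 0.7071, 3.0000)
after link 3: o_3 = (-4.1213, 4.1213, 5.8284)
after link 4: o_4 = (-1.0858, 8.1569, 5.1213)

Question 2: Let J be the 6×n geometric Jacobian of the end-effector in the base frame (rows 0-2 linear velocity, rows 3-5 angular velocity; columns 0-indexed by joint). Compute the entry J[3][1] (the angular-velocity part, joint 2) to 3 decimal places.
axis z_1 = (-0.7071,-0.7071,0.0000); lever o_n−o_1 = (1.0355,6.0355,2.1213)
cross product → J_v[:, 1] = (-1.5000,1.5000,-3.5355)
J_ω[:, 1] = z_1
entry J[3][1] = -0.7071

-0.707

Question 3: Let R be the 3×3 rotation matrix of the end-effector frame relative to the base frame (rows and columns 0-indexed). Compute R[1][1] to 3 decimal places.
End-effector y-axis (col 1 of R) = (0.5000,-0.5000,0.7071)
R[1][1] = -0.5000

-0.500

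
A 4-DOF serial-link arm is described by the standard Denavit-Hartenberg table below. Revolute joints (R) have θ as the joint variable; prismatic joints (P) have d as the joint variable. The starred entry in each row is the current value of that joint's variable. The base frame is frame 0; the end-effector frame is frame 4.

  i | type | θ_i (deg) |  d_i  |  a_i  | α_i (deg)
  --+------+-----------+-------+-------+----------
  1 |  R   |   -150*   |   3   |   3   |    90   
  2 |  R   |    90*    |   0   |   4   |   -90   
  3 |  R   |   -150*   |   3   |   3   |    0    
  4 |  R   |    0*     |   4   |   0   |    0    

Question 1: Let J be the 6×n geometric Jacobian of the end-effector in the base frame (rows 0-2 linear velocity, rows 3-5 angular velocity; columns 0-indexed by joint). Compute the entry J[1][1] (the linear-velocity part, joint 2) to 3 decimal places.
axis z_1 = (-0.5000,0.8660,0.0000); lever o_n−o_1 = (5.3122,4.7990,1.4019)
cross product → J_v[:, 1] = (1.2141,0.7010,-7.0000)
J_ω[:, 1] = z_1
entry J[1][1] = 0.7010

0.701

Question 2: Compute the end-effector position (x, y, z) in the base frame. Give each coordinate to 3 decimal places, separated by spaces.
after link 1: o_1 = (-2.5981, -1.5000, 3.0000)
after link 2: o_2 = (-2.5981, -1.5000, 7.0000)
after link 3: o_3 = (-0.7500, 1.2990, 4.4019)
after link 4: o_4 = (2.7141, 3.2990, 4.4019)

2.714 3.299 4.402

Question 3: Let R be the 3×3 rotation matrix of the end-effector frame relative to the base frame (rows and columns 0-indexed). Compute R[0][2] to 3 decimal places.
0.866

End-effector z-axis (col 2 of R) = (0.8660,0.5000,0.0000)
R[0][2] = 0.8660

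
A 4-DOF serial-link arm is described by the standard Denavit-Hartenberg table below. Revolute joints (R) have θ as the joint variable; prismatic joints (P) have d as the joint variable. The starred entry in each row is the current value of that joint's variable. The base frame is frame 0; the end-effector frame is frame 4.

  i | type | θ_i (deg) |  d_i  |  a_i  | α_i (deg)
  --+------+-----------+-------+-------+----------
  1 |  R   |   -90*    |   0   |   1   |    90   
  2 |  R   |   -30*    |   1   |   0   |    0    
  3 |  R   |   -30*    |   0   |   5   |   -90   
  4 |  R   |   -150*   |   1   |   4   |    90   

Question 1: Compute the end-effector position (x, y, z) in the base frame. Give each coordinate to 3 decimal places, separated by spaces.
-3.000 -2.634 -0.830

after link 1: o_1 = (0.0000, -1.0000, 0.0000)
after link 2: o_2 = (-1.0000, -1.0000, 0.0000)
after link 3: o_3 = (-1.0000, -3.5000, -4.3301)
after link 4: o_4 = (-3.0000, -2.6340, -0.8301)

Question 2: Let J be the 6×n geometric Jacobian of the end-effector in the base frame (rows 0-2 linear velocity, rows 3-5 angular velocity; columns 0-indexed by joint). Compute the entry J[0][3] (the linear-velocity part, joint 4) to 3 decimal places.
axis z_3 = (0.0000,-0.8660,0.5000); lever o_n−o_3 = (-2.0000,0.8660,3.5000)
cross product → J_v[:, 3] = (-3.4641,-1.0000,-1.7321)
J_ω[:, 3] = z_3
entry J[0][3] = -3.4641

-3.464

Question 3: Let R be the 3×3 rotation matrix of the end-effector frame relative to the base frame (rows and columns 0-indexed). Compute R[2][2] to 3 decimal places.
End-effector z-axis (col 2 of R) = (0.8660,0.2500,0.4330)
R[2][2] = 0.4330

0.433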